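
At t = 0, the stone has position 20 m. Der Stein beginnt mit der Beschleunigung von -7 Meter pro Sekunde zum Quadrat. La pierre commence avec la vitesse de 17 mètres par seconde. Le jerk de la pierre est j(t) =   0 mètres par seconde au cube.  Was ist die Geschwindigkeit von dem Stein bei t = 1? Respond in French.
En partant du jerk j(t) = 0, nous prenons 2 intégrales. La primitive du jerk, avec a(0) = -7, donne l'accélération: a(t) = -7. La primitive de l'accélération, avec v(0) = 17, donne la vitesse: v(t) = 17 - 7·t. De l'équation de la vitesse v(t) = 17 - 7·t, nous substituons t = 1 pour obtenir v = 10.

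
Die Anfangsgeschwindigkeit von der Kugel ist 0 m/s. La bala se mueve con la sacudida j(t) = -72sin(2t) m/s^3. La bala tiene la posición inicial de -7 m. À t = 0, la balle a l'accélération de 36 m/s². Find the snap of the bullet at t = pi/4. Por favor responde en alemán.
Um dies zu lösen, müssen wir 1 Ableitung unserer Gleichung für den Ruck j(t) = -72·sin(2·t) nehmen. Die Ableitung von dem Ruck ergibt den Snap: s(t) = -144·cos(2·t). Aus der Gleichung für den Snap s(t) = -144·cos(2·t), setzen wir t = pi/4 ein und erhalten s = 0.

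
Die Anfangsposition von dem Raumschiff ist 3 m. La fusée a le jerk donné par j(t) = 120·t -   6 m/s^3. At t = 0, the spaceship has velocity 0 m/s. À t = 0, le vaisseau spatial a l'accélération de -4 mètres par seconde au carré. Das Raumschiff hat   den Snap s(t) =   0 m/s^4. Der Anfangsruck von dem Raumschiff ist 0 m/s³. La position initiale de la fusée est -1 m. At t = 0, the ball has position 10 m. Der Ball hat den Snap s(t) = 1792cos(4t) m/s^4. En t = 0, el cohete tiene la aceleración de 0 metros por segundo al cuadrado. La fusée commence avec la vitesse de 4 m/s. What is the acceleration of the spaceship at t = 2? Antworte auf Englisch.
Starting from snap s(t) = 0, we take 2 integrals. Integrating snap and using the initial condition j(0) = 0, we get j(t) = 0. Integrating jerk and using the initial condition a(0) = -4, we get a(t) = -4. From the given acceleration equation a(t) = -4, we substitute t = 2 to get a = -4.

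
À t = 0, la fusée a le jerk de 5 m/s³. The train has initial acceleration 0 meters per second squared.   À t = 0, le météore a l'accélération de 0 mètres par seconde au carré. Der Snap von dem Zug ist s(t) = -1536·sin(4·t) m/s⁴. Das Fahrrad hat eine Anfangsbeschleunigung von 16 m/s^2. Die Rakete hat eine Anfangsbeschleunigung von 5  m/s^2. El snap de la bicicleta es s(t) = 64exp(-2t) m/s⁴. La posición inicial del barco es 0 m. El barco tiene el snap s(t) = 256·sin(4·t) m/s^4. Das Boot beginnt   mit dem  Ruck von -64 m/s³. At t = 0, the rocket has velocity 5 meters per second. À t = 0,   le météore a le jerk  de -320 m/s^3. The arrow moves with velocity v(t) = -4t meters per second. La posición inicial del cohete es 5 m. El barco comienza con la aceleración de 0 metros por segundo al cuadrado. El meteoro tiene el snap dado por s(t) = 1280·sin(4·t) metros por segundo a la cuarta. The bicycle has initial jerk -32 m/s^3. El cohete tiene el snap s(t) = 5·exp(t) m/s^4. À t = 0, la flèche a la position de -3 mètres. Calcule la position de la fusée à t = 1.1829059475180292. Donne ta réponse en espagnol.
Para resolver esto, necesitamos tomar 4 antiderivadas de nuestra ecuación del snap s(t) = 5·exp(t). Tomando ∫s(t)dt y aplicando j(0) = 5, encontramos j(t) = 5·exp(t). Integrando la sacudida y usando la condición inicial a(0) = 5, obtenemos a(t) = 5·exp(t). La antiderivada de la aceleración es la velocidad. Usando v(0) = 5, obtenemos v(t) = 5·exp(t). La antiderivada de la velocidad es la posición. Usando x(0) = 5, obtenemos x(t) = 5·exp(t). De la ecuación de la posición x(t) = 5·exp(t), sustituimos t = 1.1829059475180292 para obtener x = 16.3192249883945.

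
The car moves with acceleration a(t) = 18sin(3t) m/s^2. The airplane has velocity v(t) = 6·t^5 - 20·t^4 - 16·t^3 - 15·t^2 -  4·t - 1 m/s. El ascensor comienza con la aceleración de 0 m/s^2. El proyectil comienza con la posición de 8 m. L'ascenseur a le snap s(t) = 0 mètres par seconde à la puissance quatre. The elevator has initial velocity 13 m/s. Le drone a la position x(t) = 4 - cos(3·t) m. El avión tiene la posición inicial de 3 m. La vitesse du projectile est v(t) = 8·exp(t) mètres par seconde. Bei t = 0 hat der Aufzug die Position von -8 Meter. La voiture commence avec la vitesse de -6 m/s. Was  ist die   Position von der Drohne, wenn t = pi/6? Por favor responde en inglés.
We have position x(t) = 4 - cos(3·t). Substituting t = pi/6: x(pi/6) = 4.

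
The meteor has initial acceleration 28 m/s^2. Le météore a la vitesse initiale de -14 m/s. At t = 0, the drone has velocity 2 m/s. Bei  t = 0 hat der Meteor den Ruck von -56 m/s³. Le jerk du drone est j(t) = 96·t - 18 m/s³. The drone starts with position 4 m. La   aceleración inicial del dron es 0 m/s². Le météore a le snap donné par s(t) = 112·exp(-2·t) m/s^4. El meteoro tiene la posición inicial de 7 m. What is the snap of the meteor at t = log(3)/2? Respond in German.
Aus der Gleichung für den Snap s(t) = 112·exp(-2·t), setzen wir t = log(3)/2 ein und erhalten s = 112/3.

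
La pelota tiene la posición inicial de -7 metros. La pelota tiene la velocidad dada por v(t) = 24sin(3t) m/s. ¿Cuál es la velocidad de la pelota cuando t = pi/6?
Tenemos la velocidad v(t) = 24·sin(3·t). Sustituyendo t = pi/6: v(pi/6) = 24.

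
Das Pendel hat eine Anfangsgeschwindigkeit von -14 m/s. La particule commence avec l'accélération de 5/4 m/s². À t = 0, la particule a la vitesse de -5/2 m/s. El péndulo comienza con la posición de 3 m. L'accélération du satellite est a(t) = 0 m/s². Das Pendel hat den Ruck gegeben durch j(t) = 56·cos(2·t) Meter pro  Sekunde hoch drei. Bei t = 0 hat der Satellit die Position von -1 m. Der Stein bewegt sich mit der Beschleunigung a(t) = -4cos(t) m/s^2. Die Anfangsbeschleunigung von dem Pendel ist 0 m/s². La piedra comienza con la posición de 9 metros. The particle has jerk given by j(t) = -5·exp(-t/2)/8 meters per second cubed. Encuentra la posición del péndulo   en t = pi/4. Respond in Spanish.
Necesitamos integrar nuestra ecuación de la sacudida j(t) = 56·cos(2·t) 3 veces. La antiderivada de la sacudida, con a(0) = 0, da la aceleración: a(t) = 28·sin(2·t). La antiderivada de la aceleración es la velocidad. Usando v(0) = -14, obtenemos v(t) = -14·cos(2·t). Tomando ∫v(t)dt y aplicando x(0) = 3, encontramos x(t) = 3 - 7·sin(2·t). De la ecuación de la posición x(t) = 3 - 7·sin(2·t), sustituimos t = pi/4 para obtener x = -4.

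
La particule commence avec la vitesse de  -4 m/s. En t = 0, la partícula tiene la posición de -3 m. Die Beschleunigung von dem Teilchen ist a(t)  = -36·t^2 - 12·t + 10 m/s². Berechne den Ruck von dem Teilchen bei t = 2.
Ausgehend von der Beschleunigung a(t) = -36·t^2 - 12·t + 10, nehmen wir 1 Ableitung. Durch Ableiten von der Beschleunigung erhalten wir den Ruck: j(t) = -72·t - 12. Aus der Gleichung für den Ruck j(t) = -72·t - 12, setzen wir t = 2 ein und erhalten j = -156.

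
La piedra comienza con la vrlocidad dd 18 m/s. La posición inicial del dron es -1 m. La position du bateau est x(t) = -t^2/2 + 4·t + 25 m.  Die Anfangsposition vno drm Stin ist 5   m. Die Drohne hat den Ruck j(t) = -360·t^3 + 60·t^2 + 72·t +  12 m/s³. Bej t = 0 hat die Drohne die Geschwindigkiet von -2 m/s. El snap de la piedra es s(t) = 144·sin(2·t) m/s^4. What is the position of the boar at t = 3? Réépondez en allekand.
Aus der Gleichung für die Position x(t) = -t^2/2 + 4·t + 25, setzen wir t = 3 ein und erhalten x = 65/2.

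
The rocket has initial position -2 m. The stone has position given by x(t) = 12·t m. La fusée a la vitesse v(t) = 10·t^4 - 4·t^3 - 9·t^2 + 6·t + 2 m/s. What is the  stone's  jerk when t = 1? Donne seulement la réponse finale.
j(1) = 0.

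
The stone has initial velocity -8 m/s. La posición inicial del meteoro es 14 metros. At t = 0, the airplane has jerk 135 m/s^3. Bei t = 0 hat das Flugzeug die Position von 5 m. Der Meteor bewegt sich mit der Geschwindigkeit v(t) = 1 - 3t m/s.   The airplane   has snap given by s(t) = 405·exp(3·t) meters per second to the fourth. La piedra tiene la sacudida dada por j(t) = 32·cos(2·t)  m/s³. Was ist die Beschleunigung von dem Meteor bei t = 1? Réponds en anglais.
Starting from velocity v(t) = 1 - 3·t, we take 1 derivative. The derivative of velocity gives acceleration: a(t) = -3. We have acceleration a(t) = -3. Substituting t = 1: a(1) = -3.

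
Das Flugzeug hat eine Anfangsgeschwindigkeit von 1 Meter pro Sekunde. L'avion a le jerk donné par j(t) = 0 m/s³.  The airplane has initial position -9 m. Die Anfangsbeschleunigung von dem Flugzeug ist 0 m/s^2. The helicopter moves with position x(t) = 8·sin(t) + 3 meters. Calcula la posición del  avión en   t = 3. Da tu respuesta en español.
Para resolver esto, necesitamos tomar 3 antiderivadas de nuestra ecuación de la sacudida j(t) = 0. Integrando la sacudida y usando la condición inicial a(0) = 0, obtenemos a(t) = 0. La integral de la aceleración, con v(0) = 1, da la velocidad: v(t) = 1. La integral de la velocidad, con x(0) = -9, da la posición: x(t) = t - 9. De la ecuación de la posición x(t) = t - 9, sustituimos t = 3 para obtener x = -6.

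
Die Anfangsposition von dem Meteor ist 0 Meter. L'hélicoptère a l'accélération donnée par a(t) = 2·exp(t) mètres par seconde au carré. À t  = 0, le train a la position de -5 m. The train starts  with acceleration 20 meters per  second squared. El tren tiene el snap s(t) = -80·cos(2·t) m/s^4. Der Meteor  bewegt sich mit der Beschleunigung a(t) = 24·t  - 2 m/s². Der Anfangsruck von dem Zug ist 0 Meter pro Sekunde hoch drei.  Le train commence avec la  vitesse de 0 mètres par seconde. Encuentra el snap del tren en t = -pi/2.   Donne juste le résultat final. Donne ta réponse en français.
À t = -pi/2, s = 80.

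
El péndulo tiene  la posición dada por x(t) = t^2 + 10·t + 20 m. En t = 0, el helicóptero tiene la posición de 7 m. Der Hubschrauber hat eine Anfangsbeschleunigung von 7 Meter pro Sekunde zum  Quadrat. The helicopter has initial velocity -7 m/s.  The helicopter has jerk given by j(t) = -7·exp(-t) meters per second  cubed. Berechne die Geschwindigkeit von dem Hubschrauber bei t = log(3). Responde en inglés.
To solve this, we need to take 2 antiderivatives of our jerk equation j(t) = -7·exp(-t). Integrating jerk and using the initial condition a(0) = 7, we get a(t) = 7·exp(-t). Integrating acceleration and using the initial condition v(0) = -7, we get v(t) = -7·exp(-t). From the given velocity equation v(t) = -7·exp(-t), we substitute t = log(3) to get v = -7/3.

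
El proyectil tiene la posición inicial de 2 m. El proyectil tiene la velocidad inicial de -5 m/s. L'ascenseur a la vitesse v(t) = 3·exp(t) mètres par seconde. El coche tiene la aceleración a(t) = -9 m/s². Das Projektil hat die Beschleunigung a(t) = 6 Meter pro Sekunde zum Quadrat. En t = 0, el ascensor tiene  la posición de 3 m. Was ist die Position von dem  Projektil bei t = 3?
Ausgehend von der Beschleunigung a(t) = 6, nehmen wir 2 Integrale. Die Stammfunktion von der Beschleunigung, mit v(0) = -5, ergibt die Geschwindigkeit: v(t) = 6·t - 5. Durch Integration von der Geschwindigkeit und Verwendung der Anfangsbedingung x(0) = 2, erhalten wir x(t) = 3·t^2 - 5·t + 2. Aus der Gleichung für die Position x(t) = 3·t^2 - 5·t + 2, setzen wir t = 3 ein und erhalten x = 14.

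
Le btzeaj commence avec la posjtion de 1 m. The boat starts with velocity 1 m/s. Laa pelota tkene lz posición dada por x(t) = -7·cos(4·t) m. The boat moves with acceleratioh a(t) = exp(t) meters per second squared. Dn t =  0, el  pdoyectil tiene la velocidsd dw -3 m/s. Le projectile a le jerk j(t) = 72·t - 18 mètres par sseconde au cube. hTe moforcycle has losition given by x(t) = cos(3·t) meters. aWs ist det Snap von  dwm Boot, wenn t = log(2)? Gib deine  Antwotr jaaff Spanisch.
Para resolver esto, necesitamos tomar 2 derivadas de nuestra ecuación de la aceleración a(t) = exp(t). Tomando d/dt de a(t), encontramos j(t) = exp(t). Tomando d/dt de j(t), encontramos s(t) = exp(t). Tenemos el snap s(t) = exp(t). Sustituyendo t = log(2): s(log(2)) = 2.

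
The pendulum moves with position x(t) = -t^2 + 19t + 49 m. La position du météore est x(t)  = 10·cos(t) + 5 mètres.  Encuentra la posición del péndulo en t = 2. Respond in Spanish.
De la ecuación de la posición x(t) = -t^2 + 19·t + 49, sustituimos t = 2 para obtener x = 83.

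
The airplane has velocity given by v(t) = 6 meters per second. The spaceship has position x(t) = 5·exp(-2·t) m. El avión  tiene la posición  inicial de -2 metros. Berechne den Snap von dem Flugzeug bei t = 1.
Um dies zu lösen, müssen wir 3 Ableitungen unserer Gleichung für die Geschwindigkeit v(t) = 6 nehmen. Mit d/dt von v(t) finden wir a(t) = 0. Durch Ableiten von der Beschleunigung erhalten wir den Ruck: j(t) = 0. Durch Ableiten von dem Ruck erhalten wir den Snap: s(t) = 0. Wir haben den Snap s(t) = 0. Durch Einsetzen von t = 1: s(1) = 0.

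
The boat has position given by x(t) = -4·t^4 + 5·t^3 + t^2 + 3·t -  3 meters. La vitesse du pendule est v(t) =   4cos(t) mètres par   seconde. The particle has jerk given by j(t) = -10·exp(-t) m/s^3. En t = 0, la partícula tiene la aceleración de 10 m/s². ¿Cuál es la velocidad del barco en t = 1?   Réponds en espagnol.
Debemos derivar nuestra ecuación de la posición x(t) = -4·t^4 + 5·t^3 + t^2 + 3·t - 3 1 vez. Derivando la posición, obtenemos la velocidad: v(t) = -16·t^3 + 15·t^2 + 2·t + 3. Tenemos la velocidad v(t) = -16·t^3 + 15·t^2 + 2·t + 3. Sustituyendo t = 1: v(1) = 4.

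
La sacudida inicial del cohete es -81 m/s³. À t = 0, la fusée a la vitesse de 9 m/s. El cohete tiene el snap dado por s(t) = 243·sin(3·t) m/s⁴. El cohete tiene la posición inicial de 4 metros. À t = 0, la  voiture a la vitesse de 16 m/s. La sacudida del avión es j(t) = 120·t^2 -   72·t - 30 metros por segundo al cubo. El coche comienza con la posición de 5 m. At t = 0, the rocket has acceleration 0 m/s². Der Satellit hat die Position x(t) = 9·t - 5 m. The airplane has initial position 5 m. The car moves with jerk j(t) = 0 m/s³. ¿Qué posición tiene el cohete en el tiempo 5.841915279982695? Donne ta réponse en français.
Pour résoudre ceci, nous devons prendre 4 intégrales de notre équation du snap s(t) = 243·sin(3·t). En prenant ∫s(t)dt et en appliquant j(0) = -81, nous trouvons j(t) = -81·cos(3·t). La primitive du jerk, avec a(0) = 0, donne l'accélération: a(t) = -27·sin(3·t). L'intégrale de l'accélération est la vitesse. En utilisant v(0) = 9, nous obtenons v(t) = 9·cos(3·t). La primitive de la vitesse est la position. En utilisant x(0) = 4, nous obtenons x(t) = 3·sin(3·t) + 4. De l'équation de la position x(t) = 3·sin(3·t) + 4, nous substituons t = 5.841915279982695 pour obtenir x = 1.09103909417548.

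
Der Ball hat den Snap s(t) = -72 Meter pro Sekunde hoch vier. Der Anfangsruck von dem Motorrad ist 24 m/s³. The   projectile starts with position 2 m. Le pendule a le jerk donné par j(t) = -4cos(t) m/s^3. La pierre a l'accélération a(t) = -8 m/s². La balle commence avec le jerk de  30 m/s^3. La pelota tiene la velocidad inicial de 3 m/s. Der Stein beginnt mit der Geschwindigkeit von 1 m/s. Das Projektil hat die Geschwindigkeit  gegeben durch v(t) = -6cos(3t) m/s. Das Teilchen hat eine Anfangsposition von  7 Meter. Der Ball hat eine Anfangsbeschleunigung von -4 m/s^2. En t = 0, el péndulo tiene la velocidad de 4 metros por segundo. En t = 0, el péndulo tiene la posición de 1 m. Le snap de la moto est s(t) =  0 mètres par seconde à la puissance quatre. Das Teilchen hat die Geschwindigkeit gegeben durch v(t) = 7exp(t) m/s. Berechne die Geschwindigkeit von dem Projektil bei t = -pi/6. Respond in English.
We have velocity v(t) = -6·cos(3·t). Substituting t = -pi/6: v(-pi/6) = 0.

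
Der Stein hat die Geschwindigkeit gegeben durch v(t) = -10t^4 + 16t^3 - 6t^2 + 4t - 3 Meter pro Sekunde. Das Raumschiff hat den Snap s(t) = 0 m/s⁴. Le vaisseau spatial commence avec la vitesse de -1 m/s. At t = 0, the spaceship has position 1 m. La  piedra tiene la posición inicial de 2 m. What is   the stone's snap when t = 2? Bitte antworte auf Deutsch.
Wir müssen unsere Gleichung für die Geschwindigkeit v(t) = -10·t^4 + 16·t^3 - 6·t^2 + 4·t - 3 3-mal ableiten. Mit d/dt von v(t) finden wir a(t) = -40·t^3 + 48·t^2 - 12·t + 4. Durch Ableiten von der Beschleunigung erhalten wir den Ruck: j(t) = -120·t^2 + 96·t - 12. Durch Ableiten von dem Ruck erhalten wir den Snap: s(t) = 96 - 240·t. Mit s(t) = 96 - 240·t und Einsetzen von t = 2, finden wir s = -384.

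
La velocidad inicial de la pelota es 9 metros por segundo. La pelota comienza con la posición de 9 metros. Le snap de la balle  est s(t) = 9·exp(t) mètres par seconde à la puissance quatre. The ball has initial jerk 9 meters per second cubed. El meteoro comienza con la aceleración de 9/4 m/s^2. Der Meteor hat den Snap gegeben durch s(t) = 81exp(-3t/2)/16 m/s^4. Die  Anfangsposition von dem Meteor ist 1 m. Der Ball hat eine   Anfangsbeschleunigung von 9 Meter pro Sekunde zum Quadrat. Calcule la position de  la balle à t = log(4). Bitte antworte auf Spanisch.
Para resolver esto, necesitamos tomar 4 integrales de nuestra ecuación del snap s(t) = 9·exp(t). Integrando el snap y usando la condición inicial j(0) = 9, obtenemos j(t) = 9·exp(t). Integrando la sacudida y usando la condición inicial a(0) = 9, obtenemos a(t) = 9·exp(t). La integral de la aceleración es la velocidad. Usando v(0) = 9, obtenemos v(t) = 9·exp(t). Integrando la velocidad y usando la condición inicial x(0) = 9, obtenemos x(t) = 9·exp(t). Usando x(t) = 9·exp(t) y sustituyendo t = log(4), encontramos x = 36.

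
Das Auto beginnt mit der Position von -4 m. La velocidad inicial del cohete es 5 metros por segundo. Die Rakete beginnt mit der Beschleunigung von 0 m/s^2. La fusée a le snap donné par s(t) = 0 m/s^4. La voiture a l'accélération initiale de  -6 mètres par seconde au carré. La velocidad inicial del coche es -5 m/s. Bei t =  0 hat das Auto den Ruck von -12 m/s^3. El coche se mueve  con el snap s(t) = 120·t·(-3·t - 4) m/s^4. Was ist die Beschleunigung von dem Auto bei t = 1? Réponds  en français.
Nous devons trouver la primitive de notre équation du snap s(t) = 120·t·(-3·t - 4) 2 fois. La primitive du snap est le jerk. En utilisant j(0) = -12, nous obtenons j(t) = -120·t^3 - 240·t^2 - 12. La primitive du jerk est l'accélération. En utilisant a(0) = -6, nous obtenons a(t) = -30·t^4 - 80·t^3 - 12·t - 6. De l'équation de l'accélération a(t) = -30·t^4 - 80·t^3 - 12·t - 6, nous substituons t = 1 pour obtenir a = -128.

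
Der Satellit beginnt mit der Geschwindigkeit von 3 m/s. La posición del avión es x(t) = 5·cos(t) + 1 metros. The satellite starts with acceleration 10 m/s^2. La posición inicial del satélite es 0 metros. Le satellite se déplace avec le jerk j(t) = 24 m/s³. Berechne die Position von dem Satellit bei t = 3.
Ausgehend von dem Ruck j(t) = 24, nehmen wir 3 Integrale. Das Integral von dem Ruck, mit a(0) = 10, ergibt die Beschleunigung: a(t) = 24·t + 10. Durch Integration von der Beschleunigung und Verwendung der Anfangsbedingung v(0) = 3, erhalten wir v(t) = 12·t^2 + 10·t + 3. Das Integral von der Geschwindigkeit ist die Position. Mit x(0) = 0 erhalten wir x(t) = 4·t^3 + 5·t^2 + 3·t. Mit x(t) = 4·t^3 + 5·t^2 + 3·t und Einsetzen von t = 3, finden wir x = 162.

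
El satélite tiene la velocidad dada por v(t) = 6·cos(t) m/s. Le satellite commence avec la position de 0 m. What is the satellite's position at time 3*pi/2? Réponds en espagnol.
Debemos encontrar la antiderivada de nuestra ecuación de la velocidad v(t) = 6·cos(t) 1 vez. La integral de la velocidad es la posición. Usando x(0) = 0, obtenemos x(t) = 6·sin(t). De la ecuación de la posición x(t) = 6·sin(t), sustituimos t = 3*pi/2 para obtener x = -6.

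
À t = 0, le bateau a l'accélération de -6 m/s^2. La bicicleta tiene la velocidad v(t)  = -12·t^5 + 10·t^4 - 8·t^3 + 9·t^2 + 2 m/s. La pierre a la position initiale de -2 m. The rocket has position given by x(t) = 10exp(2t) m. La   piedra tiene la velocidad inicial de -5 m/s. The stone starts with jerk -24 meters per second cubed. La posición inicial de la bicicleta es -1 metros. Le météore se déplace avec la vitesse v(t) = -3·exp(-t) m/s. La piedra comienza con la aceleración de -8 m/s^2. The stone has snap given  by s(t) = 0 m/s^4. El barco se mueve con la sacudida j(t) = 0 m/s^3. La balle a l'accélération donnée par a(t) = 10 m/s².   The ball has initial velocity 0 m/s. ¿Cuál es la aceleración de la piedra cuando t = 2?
Para resolver esto, necesitamos tomar 2 antiderivadas de nuestra ecuación del snap s(t) = 0. La integral del snap es la sacudida. Usando j(0) = -24, obtenemos j(t) = -24. La antiderivada de la sacudida, con a(0) = -8, da la aceleración: a(t) = -24·t - 8. Usando a(t) = -24·t - 8 y sustituyendo t = 2, encontramos a = -56.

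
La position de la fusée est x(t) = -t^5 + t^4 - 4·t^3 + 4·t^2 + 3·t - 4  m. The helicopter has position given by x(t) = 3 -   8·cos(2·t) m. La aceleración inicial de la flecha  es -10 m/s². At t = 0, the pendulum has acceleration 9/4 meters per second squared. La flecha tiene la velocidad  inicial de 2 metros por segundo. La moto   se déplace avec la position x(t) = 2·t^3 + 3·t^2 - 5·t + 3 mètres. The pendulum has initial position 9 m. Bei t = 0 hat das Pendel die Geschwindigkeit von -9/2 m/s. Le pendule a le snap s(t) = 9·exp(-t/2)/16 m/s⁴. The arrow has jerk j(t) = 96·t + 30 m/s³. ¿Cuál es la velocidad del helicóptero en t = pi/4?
Debemos derivar nuestra ecuación de la posición x(t) = 3 - 8·cos(2·t) 1 vez. La derivada de la posición da la velocidad: v(t) = 16·sin(2·t). Usando v(t) = 16·sin(2·t) y sustituyendo t = pi/4, encontramos v = 16.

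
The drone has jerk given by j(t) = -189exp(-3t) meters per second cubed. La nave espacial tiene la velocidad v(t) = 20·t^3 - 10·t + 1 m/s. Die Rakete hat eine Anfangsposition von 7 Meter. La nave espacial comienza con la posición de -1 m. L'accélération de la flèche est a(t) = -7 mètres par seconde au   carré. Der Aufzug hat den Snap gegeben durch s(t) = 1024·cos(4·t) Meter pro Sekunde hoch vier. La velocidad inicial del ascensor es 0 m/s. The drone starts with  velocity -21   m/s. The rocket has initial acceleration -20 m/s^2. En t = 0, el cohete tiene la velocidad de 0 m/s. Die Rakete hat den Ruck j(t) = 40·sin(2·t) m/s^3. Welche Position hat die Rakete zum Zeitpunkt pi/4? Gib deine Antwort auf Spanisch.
Debemos encontrar la antiderivada de nuestra ecuación de la sacudida j(t) = 40·sin(2·t) 3 veces. Integrando la sacudida y usando la condición inicial a(0) = -20, obtenemos a(t) = -20·cos(2·t). Tomando ∫a(t)dt y aplicando v(0) = 0, encontramos v(t) = -10·sin(2·t). Integrando la velocidad y usando la condición inicial x(0) = 7, obtenemos x(t) = 5·cos(2·t) + 2. De la ecuación de la posición x(t) = 5·cos(2·t) + 2, sustituimos t = pi/4 para obtener x = 2.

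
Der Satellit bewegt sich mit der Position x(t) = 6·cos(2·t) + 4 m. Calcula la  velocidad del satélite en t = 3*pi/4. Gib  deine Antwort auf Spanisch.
Para resolver esto, necesitamos tomar 1 derivada de nuestra ecuación de la posición x(t) = 6·cos(2·t) + 4. Tomando d/dt de x(t), encontramos v(t) = -12·sin(2·t). Usando v(t) = -12·sin(2·t) y sustituyendo t = 3*pi/4, encontramos v = 12.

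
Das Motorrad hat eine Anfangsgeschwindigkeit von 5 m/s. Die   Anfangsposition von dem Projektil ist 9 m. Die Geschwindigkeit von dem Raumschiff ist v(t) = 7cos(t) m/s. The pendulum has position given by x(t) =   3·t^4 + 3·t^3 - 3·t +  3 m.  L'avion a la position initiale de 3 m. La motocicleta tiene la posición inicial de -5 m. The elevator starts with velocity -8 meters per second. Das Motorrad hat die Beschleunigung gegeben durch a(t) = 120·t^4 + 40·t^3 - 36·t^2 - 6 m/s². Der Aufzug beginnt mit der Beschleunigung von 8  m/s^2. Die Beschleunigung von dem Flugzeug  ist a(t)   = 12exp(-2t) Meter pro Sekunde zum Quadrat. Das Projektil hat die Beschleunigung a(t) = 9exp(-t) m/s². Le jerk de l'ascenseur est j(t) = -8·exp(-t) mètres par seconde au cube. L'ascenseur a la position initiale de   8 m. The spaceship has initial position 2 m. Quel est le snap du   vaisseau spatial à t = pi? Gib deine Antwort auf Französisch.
En partant de la vitesse v(t) = 7·cos(t), nous prenons 3 dérivées. La dérivée de la vitesse donne l'accélération: a(t) = -7·sin(t). En prenant d/dt de a(t), nous trouvons j(t) = -7·cos(t). La dérivée du jerk donne le snap: s(t) = 7·sin(t). De l'équation du snap s(t) = 7·sin(t), nous substituons t = pi pour obtenir s = 0.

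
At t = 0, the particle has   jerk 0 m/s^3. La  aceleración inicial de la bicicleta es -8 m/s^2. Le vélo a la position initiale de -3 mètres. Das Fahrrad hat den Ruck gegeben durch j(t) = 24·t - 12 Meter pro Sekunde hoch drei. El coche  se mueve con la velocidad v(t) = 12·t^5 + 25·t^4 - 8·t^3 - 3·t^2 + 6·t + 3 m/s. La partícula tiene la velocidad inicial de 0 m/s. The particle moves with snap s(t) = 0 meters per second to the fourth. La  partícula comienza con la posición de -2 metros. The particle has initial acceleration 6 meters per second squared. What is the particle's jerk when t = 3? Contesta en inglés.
We must find the antiderivative of our snap equation s(t) = 0 1 time. The antiderivative of snap is jerk. Using j(0) = 0, we get j(t) = 0. Using j(t) = 0 and substituting t = 3, we find j = 0.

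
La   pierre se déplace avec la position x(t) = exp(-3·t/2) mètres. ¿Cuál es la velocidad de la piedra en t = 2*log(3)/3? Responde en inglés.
Starting from position x(t) = exp(-3·t/2), we take 1 derivative. Differentiating position, we get velocity: v(t) = -3·exp(-3·t/2)/2. We have velocity v(t) = -3·exp(-3·t/2)/2. Substituting t = 2*log(3)/3: v(2*log(3)/3) = -1/2.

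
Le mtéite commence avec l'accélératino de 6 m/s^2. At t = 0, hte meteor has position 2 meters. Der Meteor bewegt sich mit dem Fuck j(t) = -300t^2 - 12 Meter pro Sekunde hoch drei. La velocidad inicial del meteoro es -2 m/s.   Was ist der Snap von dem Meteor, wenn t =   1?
Wir müssen unsere Gleichung für den Ruck j(t) = -300·t^2 - 12 1-mal ableiten. Mit d/dt von j(t) finden wir s(t) = -600·t. Wir haben den Snap s(t) = -600·t. Durch Einsetzen von t = 1: s(1) = -600.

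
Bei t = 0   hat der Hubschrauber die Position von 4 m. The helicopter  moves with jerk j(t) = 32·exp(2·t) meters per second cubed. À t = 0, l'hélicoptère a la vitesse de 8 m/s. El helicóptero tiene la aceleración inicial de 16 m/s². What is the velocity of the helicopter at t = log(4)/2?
To find the answer, we compute 2 integrals of j(t) = 32·exp(2·t). The integral of jerk is acceleration. Using a(0) = 16, we get a(t) = 16·exp(2·t). The integral of acceleration is velocity. Using v(0) = 8, we get v(t) = 8·exp(2·t). From the given velocity equation v(t) = 8·exp(2·t), we substitute t = log(4)/2 to get v = 32.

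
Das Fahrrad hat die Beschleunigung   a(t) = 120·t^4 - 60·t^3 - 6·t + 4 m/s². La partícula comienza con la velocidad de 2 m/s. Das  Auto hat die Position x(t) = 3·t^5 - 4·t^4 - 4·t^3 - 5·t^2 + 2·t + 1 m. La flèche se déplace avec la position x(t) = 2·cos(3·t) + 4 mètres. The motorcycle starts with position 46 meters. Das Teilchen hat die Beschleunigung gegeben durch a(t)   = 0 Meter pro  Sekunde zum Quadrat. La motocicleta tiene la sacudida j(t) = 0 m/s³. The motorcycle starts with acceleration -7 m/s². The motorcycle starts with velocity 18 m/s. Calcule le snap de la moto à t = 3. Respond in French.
En partant du jerk j(t) = 0, nous prenons 1 dérivée. En prenant d/dt de j(t), nous trouvons s(t) = 0. En utilisant s(t) = 0 et en substituant t = 3, nous trouvons s = 0.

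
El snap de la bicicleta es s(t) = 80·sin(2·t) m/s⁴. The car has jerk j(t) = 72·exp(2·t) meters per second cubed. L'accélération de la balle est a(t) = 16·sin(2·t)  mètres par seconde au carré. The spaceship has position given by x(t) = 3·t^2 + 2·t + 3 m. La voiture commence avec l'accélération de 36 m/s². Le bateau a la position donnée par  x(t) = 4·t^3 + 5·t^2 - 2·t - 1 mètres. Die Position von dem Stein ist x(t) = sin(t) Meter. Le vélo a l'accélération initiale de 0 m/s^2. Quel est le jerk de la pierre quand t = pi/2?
Nous devons dériver notre équation de la position x(t) = sin(t) 3 fois. La dérivée de la position donne la vitesse: v(t) = cos(t). En dérivant la vitesse, nous obtenons l'accélération: a(t) = -sin(t). La dérivée de l'accélération donne le jerk: j(t) = -cos(t). De l'équation du jerk j(t) = -cos(t), nous substituons t = pi/2 pour obtenir j = 0.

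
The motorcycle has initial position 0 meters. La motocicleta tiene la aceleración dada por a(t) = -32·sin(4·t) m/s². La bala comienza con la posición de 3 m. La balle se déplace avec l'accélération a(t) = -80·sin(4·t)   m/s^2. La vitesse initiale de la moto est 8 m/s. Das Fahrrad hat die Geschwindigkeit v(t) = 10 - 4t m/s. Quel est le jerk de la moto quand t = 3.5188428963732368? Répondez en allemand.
Wir müssen unsere Gleichung für die Beschleunigung a(t) = -32·sin(4·t) 1-mal ableiten. Durch Ableiten von der Beschleunigung erhalten wir den Ruck: j(t) = -128·cos(4·t). Mit j(t) = -128·cos(4·t) und Einsetzen von t = 3.5188428963732368, finden wir j = -7.90477233484408.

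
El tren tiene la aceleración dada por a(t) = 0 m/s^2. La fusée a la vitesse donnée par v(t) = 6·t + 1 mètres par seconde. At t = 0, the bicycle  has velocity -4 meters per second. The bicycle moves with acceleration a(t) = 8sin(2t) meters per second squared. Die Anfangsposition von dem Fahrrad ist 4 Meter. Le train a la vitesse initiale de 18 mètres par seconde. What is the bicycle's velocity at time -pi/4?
To solve this, we need to take 1 integral of our acceleration equation a(t) = 8·sin(2·t). Taking ∫a(t)dt and applying v(0) = -4, we find v(t) = -4·cos(2·t). Using v(t) = -4·cos(2·t) and substituting t = -pi/4, we find v = 0.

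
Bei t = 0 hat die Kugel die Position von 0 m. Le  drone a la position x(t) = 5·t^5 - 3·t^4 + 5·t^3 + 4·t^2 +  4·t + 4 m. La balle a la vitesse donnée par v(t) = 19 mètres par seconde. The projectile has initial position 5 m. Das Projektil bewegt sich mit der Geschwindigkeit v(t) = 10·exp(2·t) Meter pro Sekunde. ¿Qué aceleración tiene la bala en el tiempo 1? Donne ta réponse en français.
Nous devons dériver notre équation de la vitesse v(t) = 19 1 fois. En prenant d/dt de v(t), nous trouvons a(t) = 0. En utilisant a(t) = 0 et en substituant t = 1, nous trouvons a = 0.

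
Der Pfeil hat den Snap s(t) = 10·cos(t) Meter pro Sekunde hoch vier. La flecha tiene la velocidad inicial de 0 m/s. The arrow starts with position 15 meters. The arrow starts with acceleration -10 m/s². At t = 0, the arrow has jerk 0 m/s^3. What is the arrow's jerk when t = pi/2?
To find the answer, we compute 1 antiderivative of s(t) = 10·cos(t). The antiderivative of snap, with j(0) = 0, gives jerk: j(t) = 10·sin(t). Using j(t) = 10·sin(t) and substituting t = pi/2, we find j = 10.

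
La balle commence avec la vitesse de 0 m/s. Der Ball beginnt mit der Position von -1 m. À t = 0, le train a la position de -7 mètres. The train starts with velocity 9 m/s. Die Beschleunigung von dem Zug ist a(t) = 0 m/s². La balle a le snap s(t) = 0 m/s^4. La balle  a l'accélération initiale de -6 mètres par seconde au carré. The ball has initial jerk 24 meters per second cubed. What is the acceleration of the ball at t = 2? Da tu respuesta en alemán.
Um dies zu lösen, müssen wir 2 Integrale unserer Gleichung für den Snap s(t) = 0 finden. Das Integral von dem Snap, mit j(0) = 24, ergibt den Ruck: j(t) = 24. Durch Integration von dem Ruck und Verwendung der Anfangsbedingung a(0) = -6, erhalten wir a(t) = 24·t - 6. Mit a(t) = 24·t - 6 und Einsetzen von t = 2, finden wir a = 42.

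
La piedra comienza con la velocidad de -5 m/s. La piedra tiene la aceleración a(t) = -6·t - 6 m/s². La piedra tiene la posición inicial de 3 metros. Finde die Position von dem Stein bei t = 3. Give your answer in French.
Nous devons trouver la primitive de notre équation de l'accélération a(t) = -6·t - 6 2 fois. La primitive de l'accélération est la vitesse. En utilisant v(0) = -5, nous obtenons v(t) = -3·t^2 - 6·t - 5. La primitive de la vitesse est la position. En utilisant x(0) = 3, nous obtenons x(t) = -t^3 - 3·t^2 - 5·t + 3. En utilisant x(t) = -t^3 - 3·t^2 - 5·t + 3 et en substituant t = 3, nous trouvons x = -66.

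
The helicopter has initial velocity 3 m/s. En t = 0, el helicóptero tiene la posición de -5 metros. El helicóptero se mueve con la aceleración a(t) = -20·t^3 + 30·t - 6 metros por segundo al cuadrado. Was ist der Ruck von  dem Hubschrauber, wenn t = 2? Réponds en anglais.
To solve this, we need to take 1 derivative of our acceleration equation a(t) = -20·t^3 + 30·t - 6. The derivative of acceleration gives jerk: j(t) = 30 - 60·t^2. From the given jerk equation j(t) = 30 - 60·t^2, we substitute t = 2 to get j = -210.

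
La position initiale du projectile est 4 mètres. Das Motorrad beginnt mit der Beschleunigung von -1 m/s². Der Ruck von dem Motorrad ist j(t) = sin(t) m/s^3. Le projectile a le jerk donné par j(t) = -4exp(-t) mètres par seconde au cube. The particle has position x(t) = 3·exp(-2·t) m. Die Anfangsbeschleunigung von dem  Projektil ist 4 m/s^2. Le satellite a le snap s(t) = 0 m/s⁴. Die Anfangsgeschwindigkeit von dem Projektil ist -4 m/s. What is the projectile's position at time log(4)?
To find the answer, we compute 3 antiderivatives of j(t) = -4·exp(-t). The antiderivative of jerk is acceleration. Using a(0) = 4, we get a(t) = 4·exp(-t). Integrating acceleration and using the initial condition v(0) = -4, we get v(t) = -4·exp(-t). Finding the integral of v(t) and using x(0) = 4: x(t) = 4·exp(-t). Using x(t) = 4·exp(-t) and substituting t = log(4), we find x = 1.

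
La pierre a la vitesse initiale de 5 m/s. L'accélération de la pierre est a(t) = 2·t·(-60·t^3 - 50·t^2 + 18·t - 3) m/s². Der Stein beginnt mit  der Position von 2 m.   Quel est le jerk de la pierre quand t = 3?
Nous devons dériver notre équation de l'accélération a(t) = 2·t·(-60·t^3 - 50·t^2 + 18·t - 3) 1 fois. La dérivée de l'accélération donne le jerk: j(t) = -120·t^3 - 100·t^2 + 2·t·(-180·t^2 - 100·t + 18) + 36·t - 6. De l'équation du jerk j(t) = -120·t^3 - 100·t^2 + 2·t·(-180·t^2 - 100·t + 18) + 36·t - 6, nous substituons t = 3 pour obtenir j = -15450.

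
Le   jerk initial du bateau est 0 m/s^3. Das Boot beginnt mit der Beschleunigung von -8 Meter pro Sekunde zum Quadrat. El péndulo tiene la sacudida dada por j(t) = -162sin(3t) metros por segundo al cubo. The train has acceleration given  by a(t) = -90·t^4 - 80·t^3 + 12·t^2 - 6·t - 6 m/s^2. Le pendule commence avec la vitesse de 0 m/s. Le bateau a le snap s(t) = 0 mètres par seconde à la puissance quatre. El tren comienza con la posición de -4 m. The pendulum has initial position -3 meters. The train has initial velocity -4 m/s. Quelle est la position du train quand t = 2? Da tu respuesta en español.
Debemos encontrar la antiderivada de nuestra ecuación de la aceleración a(t) = -90·t^4 - 80·t^3 + 12·t^2 - 6·t - 6 2 veces. La integral de la aceleración, con v(0) = -4, da la velocidad: v(t) = -18·t^5 - 20·t^4 + 4·t^3 - 3·t^2 - 6·t - 4. La antiderivada de la velocidad es la posición. Usando x(0) = -4, obtenemos x(t) = -3·t^6 - 4·t^5 + t^4 - t^3 - 3·t^2 - 4·t - 4. Usando x(t) = -3·t^6 - 4·t^5 + t^4 - t^3 - 3·t^2 - 4·t - 4 y sustituyendo t = 2, encontramos x = -336.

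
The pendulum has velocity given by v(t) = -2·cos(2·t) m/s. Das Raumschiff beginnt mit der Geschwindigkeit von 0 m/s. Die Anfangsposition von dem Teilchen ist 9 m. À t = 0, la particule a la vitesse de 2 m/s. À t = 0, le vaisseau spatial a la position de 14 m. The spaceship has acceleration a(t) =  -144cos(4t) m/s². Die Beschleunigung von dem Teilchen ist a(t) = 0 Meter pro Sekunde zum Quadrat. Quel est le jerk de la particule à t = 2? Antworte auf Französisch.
Nous devons dériver notre équation de l'accélération a(t) = 0 1 fois. En prenant d/dt de a(t), nous trouvons j(t) = 0. En utilisant j(t) = 0 et en substituant t = 2, nous trouvons j = 0.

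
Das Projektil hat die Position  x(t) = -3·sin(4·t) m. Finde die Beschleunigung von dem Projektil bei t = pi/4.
Wir müssen unsere Gleichung für die Position x(t) = -3·sin(4·t) 2-mal ableiten. Mit d/dt von x(t) finden wir v(t) = -12·cos(4·t). Durch Ableiten von der Geschwindigkeit erhalten wir die Beschleunigung: a(t) = 48·sin(4·t). Aus der Gleichung für die Beschleunigung a(t) = 48·sin(4·t), setzen wir t = pi/4 ein und erhalten a = 0.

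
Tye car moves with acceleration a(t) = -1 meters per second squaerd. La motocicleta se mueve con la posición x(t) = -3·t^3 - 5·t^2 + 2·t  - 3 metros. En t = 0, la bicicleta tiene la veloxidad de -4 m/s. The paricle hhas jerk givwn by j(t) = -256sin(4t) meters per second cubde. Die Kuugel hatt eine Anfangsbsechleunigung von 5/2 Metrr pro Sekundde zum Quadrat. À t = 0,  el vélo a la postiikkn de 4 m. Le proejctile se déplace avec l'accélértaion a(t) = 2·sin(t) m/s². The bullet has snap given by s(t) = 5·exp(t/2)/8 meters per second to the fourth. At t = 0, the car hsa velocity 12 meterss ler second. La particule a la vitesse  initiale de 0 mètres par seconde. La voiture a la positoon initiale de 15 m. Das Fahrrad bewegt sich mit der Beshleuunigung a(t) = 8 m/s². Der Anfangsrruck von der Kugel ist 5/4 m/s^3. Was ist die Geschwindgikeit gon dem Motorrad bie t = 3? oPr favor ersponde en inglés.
To solve this, we need to take 1 derivative of our position equation x(t) = -3·t^3 - 5·t^2 + 2·t - 3. The derivative of position gives velocity: v(t) = -9·t^2 - 10·t + 2. We have velocity v(t) = -9·t^2 - 10·t + 2. Substituting t = 3: v(3) = -109.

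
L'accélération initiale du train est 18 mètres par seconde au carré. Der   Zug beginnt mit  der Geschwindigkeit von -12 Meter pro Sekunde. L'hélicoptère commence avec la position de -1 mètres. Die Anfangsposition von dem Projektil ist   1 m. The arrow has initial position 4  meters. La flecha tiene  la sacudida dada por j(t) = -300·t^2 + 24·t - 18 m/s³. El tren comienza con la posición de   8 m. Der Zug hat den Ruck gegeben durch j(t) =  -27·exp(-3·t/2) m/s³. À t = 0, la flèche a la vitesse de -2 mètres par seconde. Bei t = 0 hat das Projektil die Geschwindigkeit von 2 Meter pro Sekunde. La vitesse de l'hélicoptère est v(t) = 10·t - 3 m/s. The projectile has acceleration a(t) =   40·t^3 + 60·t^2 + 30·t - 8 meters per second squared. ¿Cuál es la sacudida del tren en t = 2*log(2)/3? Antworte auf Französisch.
Nous avons le jerk j(t) = -27·exp(-3·t/2). En substituant t = 2*log(2)/3: j(2*log(2)/3) = -27/2.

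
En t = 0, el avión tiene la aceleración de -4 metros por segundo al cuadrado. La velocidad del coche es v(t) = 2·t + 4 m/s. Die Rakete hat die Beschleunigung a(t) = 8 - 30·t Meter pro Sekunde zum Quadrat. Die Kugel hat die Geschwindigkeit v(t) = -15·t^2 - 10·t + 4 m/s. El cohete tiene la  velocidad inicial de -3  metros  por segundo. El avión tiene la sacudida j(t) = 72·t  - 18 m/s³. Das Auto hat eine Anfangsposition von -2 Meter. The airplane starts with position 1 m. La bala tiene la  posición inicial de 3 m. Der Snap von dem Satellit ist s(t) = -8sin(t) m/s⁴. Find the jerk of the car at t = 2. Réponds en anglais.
To solve this, we need to take 2 derivatives of our velocity equation v(t) = 2·t + 4. Taking d/dt of v(t), we find a(t) = 2. Differentiating acceleration, we get jerk: j(t) = 0. We have jerk j(t) = 0. Substituting t = 2: j(2) = 0.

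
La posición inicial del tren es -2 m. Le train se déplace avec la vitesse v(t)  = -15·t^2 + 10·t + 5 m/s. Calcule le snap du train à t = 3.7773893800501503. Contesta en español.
Para resolver esto, necesitamos tomar 3 derivadas de nuestra ecuación de la velocidad v(t) = -15·t^2 + 10·t + 5. Derivando la velocidad, obtenemos la aceleración: a(t) = 10 - 30·t. La derivada de la aceleración da la sacudida: j(t) = -30. La derivada de la sacudida da el snap: s(t) = 0. De la ecuación del snap s(t) = 0, sustituimos t = 3.7773893800501503 para obtener s = 0.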